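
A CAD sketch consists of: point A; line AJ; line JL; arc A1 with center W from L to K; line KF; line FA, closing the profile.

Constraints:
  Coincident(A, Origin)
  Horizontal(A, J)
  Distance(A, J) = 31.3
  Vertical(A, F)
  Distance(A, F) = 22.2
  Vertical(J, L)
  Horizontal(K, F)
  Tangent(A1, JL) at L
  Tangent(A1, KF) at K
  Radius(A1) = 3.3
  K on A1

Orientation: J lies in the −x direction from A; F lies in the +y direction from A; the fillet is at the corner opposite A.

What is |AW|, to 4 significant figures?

33.78

AF is vertical with |AF| = 22.2 and F on the +y side, so F = (0.000, 22.20). The virtual corner opposite A is at (-31.30, 22.20). Since A1 is tangent to JL there, WL ⟂ JL and tangency of A1 to KF means the radius WK is perpendicular to KF, with radius 3.3, so the center W sits 3.3 in from both sides at W = (-28.00, 18.90). Then |AW| = |W − A| = 33.78.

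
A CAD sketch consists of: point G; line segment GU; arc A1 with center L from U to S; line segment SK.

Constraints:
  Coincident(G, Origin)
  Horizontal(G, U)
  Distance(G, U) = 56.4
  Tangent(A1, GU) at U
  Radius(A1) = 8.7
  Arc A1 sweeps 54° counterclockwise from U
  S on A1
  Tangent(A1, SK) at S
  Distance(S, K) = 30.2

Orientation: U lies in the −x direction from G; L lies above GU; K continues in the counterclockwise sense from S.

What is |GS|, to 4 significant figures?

49.49

G is at the origin; GU is horizontal with |GU| = 56.4 and U on the −x side, so U = (-56.40, 0.000). Since A1 is tangent to GU there, LU ⟂ GU, so L = U + (0, 8.7) = (-56.40, 8.700). On A1, U sits at bearing -90° from L; a 54° counterclockwise sweep puts S at bearing -36°, so S = L + 8.7·(cos -36°, sin -36°) = (-49.36, 3.586). Then |GS| = |S − G| = 49.49.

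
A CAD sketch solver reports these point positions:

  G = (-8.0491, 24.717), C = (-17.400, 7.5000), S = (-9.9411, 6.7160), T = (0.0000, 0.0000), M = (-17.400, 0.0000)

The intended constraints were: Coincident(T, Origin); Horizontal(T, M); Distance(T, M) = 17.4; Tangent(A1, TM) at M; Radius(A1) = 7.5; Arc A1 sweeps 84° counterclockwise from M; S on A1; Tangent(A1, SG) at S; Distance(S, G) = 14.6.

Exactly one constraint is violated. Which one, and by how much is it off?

Distance(S, G) = 14.6 — off by 3.50.

T = (0.00, 0.00) ✓; T.y = 0.00, M.y = 0.00 ✓; |TM| = 17.40 ✓; ∠(CM, MT) = 90.00° ✓; |CM| = 7.500 ✓; bearing(C→S) − bearing(C→M) = 84.00° ✓; |CS| = 7.500 ✓; ∠(CS, SG) = 90.00° ✓; |SG| = 18.10 ✗.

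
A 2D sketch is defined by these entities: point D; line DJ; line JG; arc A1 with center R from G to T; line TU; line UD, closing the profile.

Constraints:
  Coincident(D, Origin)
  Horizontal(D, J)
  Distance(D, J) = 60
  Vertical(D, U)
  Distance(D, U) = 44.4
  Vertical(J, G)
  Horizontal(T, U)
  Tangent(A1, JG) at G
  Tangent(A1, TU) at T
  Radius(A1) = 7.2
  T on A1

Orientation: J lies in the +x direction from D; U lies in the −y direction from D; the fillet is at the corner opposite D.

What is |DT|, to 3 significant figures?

69.0

D is at the origin; DJ is horizontal with |DJ| = 60.0 and J on the +x side, so J = (60.0, 0.00). D and U share the same x with |DU| = 44.4 and U on the −y side, so U = (0.00, -44.4). The virtual corner opposite D is at (60.0, -44.4). Since A1 is tangent to JG there, RG ⟂ JG and the tangent condition forces RT to be normal to TU, with radius 7.2, so the center R sits 7.2 in from both sides at R = (52.8, -37.2). That places the tangent points at G = (60.0, -37.2) on JG and T = (52.8, -44.4) on TU. Then |DT| = |T − D| = 69.0.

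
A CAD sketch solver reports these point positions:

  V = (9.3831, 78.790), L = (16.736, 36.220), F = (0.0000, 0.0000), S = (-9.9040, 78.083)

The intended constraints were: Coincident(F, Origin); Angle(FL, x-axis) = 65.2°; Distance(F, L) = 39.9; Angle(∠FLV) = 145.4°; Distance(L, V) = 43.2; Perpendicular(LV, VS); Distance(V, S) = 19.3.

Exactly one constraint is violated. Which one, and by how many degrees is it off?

Perpendicular(LV, VS) — off by 7.70°.

F = (0.00, 0.00) ✓; FL at 65.20° ✓; |FL| = 39.90 ✓; ∠FLV = 145.4° ✓; |LV| = 43.20 ✓; ∠(LV, VS) = 82.30° ✗; |VS| = 19.30 ✓.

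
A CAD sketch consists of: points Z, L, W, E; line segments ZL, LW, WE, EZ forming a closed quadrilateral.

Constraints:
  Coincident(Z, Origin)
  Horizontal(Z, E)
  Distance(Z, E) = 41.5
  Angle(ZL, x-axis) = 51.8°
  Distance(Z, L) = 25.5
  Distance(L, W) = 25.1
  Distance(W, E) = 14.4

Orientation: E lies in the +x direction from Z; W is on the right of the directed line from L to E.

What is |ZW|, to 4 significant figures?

27.37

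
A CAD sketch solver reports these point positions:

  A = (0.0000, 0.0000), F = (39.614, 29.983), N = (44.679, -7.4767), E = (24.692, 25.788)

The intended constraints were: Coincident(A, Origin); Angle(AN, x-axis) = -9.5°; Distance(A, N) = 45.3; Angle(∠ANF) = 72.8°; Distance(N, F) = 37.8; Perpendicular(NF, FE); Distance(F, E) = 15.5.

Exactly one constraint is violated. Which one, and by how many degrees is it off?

Perpendicular(NF, FE) — off by 8.00°.

A = (0.00, 0.00) ✓; AN at -9.500° ✓; |AN| = 45.30 ✓; ∠ANF = 72.80° ✓; |NF| = 37.80 ✓; ∠(NF, FE) = 98.00° ✗; |FE| = 15.50 ✓.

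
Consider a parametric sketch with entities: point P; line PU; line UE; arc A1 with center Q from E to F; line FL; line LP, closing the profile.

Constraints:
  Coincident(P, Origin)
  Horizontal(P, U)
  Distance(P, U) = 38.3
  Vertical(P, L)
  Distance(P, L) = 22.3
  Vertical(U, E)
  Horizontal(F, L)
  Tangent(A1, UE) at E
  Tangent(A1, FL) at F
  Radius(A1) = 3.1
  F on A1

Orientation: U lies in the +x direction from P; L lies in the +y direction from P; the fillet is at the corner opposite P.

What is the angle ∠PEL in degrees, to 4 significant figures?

31.25°

The virtual corner opposite P is at (38.30, 22.30). Since A1 is tangent to UE there, QE ⟂ UE and since A1 is tangent to FL there, QF ⟂ FL, with radius 3.1, so the center Q sits 3.1 in from both sides at Q = (35.20, 19.20). That places the tangent points at E = (38.30, 19.20) on UE and F = (35.20, 22.30) on FL. Then cos ∠PEL = EP·EL / (|EP||EL|), giving 31.25°.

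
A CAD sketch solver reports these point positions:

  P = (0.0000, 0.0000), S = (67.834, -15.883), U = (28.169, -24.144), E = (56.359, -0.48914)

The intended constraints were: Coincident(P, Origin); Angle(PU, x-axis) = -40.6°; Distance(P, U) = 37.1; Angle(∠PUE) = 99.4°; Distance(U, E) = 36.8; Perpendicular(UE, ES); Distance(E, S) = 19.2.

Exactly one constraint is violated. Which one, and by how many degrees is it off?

Perpendicular(UE, ES) — off by 3.30°.

P = (0.00, 0.00) ✓; PU at -40.60° ✓; |PU| = 37.10 ✓; ∠PUE = 99.40° ✓; |UE| = 36.80 ✓; ∠(UE, ES) = 93.30° ✗; |ES| = 19.20 ✓.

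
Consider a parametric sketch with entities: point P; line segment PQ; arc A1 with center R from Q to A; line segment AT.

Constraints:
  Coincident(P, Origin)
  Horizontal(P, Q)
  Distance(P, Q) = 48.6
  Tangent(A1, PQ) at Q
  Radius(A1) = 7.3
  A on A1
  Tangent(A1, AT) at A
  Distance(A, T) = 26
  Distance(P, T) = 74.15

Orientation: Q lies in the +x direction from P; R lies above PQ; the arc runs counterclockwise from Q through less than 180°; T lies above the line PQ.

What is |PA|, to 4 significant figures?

54.40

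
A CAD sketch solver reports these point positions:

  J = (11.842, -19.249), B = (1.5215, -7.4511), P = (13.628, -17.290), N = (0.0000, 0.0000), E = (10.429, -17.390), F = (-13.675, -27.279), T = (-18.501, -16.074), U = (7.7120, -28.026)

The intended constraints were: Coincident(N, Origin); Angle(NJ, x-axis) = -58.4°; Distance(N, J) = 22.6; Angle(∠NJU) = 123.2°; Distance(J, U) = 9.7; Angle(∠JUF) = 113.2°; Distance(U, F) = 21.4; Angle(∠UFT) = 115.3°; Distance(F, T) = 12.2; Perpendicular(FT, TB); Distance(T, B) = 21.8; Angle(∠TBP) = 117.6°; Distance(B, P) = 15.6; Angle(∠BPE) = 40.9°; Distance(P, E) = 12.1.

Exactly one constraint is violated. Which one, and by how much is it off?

Distance(P, E) = 12.1 — off by 8.90.

N = (0.00, 0.00) ✓; NJ at -58.40° ✓; |NJ| = 22.60 ✓; ∠NJU = 123.2° ✓; |JU| = 9.700 ✓; ∠JUF = 113.2° ✓; |UF| = 21.40 ✓; ∠UFT = 115.3° ✓; |FT| = 12.20 ✓; ∠(FT, TB) = 90.00° ✓; |TB| = 21.80 ✓; ∠TBP = 117.6° ✓; |BP| = 15.60 ✓; ∠BPE = 40.89° ✓; |PE| = 3.201 ✗.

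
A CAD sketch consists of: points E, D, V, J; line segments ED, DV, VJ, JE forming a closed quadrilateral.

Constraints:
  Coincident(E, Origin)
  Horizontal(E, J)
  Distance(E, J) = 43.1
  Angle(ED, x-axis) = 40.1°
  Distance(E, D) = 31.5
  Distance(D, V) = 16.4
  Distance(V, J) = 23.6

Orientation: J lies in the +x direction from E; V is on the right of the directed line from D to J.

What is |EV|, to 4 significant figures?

20.41

Checks: |DV| = 16.40 ✓; |VJ| = 23.60 ✓.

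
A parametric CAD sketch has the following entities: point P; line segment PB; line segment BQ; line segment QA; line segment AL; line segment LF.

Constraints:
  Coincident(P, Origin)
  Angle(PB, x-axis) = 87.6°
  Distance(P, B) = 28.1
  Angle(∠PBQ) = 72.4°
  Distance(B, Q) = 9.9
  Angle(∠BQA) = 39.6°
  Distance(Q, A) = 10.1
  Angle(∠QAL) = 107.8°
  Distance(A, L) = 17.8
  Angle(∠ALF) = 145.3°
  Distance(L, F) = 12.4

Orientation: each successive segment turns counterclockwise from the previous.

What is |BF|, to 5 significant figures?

22.911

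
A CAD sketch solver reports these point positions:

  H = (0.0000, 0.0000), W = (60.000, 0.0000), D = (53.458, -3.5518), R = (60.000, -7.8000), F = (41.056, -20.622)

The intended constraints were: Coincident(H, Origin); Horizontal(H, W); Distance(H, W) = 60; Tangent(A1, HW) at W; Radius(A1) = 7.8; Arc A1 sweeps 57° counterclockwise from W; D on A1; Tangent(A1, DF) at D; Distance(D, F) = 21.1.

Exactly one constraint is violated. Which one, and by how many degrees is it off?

Tangent(A1, DF) at D — off by 3.00°.

H = (0.00, 0.00) ✓; H.y = 0.00, W.y = 0.00 ✓; |HW| = 60.00 ✓; ∠(RW, WH) = 90.00° ✓; |RW| = 7.800 ✓; bearing(R→D) − bearing(R→W) = 57.00° ✓; |RD| = 7.800 ✓; ∠(RD, DF) = 93.00° ✗; |DF| = 21.10 ✓.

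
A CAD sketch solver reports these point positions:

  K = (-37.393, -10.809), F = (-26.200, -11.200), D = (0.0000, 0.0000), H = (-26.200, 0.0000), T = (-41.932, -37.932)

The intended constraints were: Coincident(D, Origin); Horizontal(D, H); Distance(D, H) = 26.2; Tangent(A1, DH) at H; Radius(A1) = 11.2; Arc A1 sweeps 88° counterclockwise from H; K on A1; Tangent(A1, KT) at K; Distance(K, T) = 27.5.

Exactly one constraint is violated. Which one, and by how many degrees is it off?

Tangent(A1, KT) at K — off by 7.50°.

D = (0.00, 0.00) ✓; D.y = 0.00, H.y = 0.00 ✓; |DH| = 26.20 ✓; ∠(FH, HD) = 90.00° ✓; |FH| = 11.20 ✓; bearing(F→K) − bearing(F→H) = 88.00° ✓; |FK| = 11.20 ✓; ∠(FK, KT) = 97.50° ✗; |KT| = 27.50 ✓.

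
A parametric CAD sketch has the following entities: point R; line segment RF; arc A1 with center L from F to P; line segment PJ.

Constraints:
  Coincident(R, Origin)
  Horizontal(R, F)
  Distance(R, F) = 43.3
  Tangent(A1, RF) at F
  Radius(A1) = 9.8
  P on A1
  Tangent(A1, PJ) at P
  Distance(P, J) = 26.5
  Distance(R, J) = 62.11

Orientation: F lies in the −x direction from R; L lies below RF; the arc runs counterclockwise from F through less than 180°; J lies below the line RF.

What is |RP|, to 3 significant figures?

54.2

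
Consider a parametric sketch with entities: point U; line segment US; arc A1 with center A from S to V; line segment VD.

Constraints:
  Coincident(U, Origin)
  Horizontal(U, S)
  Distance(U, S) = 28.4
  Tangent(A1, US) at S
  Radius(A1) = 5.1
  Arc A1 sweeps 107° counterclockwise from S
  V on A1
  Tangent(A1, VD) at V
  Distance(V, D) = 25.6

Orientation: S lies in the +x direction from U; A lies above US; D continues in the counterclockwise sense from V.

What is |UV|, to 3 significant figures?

33.9

Since A1 is tangent to US there, AS ⟂ US, so A = S + (0, 5.1) = (28.4, 5.10). On A1, S sits at bearing -90° from A; a 107° counterclockwise sweep puts V at bearing 17°, so V = A + 5.1·(cos 17°, sin 17°) = (33.3, 6.59). Then |UV| = |V − U| = 33.9.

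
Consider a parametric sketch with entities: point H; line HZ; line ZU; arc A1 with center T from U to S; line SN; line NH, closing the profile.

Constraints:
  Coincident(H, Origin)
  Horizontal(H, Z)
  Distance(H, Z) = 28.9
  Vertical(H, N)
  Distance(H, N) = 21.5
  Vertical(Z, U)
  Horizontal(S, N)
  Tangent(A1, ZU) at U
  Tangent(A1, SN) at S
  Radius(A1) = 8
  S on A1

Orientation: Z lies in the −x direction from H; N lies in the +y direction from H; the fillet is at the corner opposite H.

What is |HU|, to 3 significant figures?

31.9

The virtual corner opposite H is at (-28.9, 21.5). A1 meets ZU tangentially, so TU is at right angles to ZU and A1 meets SN tangentially, so TS is at right angles to SN, with radius 8.0, so the center T sits 8.0 in from both sides at T = (-20.9, 13.5). That places the tangent points at U = (-28.9, 13.5) on ZU and S = (-20.9, 21.5) on SN. Then |HU| = |U − H| = 31.9.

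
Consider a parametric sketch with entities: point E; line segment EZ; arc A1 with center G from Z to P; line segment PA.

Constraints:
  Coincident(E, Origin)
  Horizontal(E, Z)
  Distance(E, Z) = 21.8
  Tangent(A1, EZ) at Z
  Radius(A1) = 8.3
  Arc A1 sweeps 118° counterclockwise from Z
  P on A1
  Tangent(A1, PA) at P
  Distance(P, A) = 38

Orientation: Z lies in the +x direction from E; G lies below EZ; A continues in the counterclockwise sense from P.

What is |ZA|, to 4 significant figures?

46.94

E is at the origin; E and Z share the same y with |EZ| = 21.8 and Z on the +x side, so Z = (21.80, 0.000). Tangency of A1 to EZ means the radius GZ is perpendicular to EZ, so G = Z + (0, -8.3) = (21.80, -8.300). On A1, Z sits at bearing 90° from G; a 118° counterclockwise sweep puts P at bearing 208°, so P = G + 8.3·(cos 208°, sin 208°) = (14.47, -12.20). The tangent condition forces GP to be normal to PA, so PA runs along (−sin 208°, cos 208°); with |PA| = 38.0, A = (32.31, -45.75). Then |ZA| = |A − Z| = 46.94.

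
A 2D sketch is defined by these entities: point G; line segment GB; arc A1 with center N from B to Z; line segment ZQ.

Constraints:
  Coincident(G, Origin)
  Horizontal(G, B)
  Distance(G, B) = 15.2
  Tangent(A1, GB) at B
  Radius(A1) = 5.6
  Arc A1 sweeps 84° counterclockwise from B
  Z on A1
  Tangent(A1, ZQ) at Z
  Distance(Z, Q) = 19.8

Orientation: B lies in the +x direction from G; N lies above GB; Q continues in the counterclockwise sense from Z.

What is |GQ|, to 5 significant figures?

33.645

On A1, B sits at bearing -90° from N; an 84° counterclockwise sweep puts Z at bearing -6°, so Z = N + 5.6·(cos -6°, sin -6°) = (20.769, 5.0146). The tangent condition forces NZ to be normal to ZQ, so ZQ runs along (−sin -6°, cos -6°); with |ZQ| = 19.8, Q = (22.839, 24.706). Then |GQ| = |Q − G| = 33.645.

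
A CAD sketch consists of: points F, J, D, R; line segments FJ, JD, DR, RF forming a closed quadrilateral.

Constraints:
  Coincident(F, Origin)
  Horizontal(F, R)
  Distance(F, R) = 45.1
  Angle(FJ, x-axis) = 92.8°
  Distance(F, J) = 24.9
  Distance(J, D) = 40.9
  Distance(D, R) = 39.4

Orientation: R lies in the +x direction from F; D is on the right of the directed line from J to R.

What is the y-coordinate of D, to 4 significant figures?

-14.83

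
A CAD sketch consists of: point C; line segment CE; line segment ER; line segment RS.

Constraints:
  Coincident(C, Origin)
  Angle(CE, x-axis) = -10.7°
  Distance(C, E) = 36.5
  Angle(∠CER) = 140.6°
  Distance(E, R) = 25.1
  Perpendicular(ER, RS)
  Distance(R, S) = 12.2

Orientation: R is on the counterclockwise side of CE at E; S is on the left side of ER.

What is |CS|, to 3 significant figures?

54.4

C is at the origin; CE runs at -10.7° with length 36.5, so E = 36.5·(cos -10.7°, sin -10.7°) = (35.9, -6.78). ∠CER = 140.6°, so ER runs at -10.7° + (180° − 140.6°) = 28.7° from the x-axis; with |ER| = 25.1, R = E + 25.1·(cos 28.7°, sin 28.7°) = (57.9, 5.28). The perpendicularity gives RS at right angles to ER; with |RS| = 12.2 on the left of ER, S = R + 12.2·(-0.480, 0.877) = (52.0, 16.0). Then |CS| = |S − C| = 54.4.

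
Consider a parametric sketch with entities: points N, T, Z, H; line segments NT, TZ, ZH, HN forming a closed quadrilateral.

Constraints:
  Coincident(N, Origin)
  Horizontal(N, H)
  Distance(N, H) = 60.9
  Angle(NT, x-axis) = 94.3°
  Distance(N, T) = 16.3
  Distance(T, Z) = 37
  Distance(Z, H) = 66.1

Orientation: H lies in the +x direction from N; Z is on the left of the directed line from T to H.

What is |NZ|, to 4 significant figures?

51.48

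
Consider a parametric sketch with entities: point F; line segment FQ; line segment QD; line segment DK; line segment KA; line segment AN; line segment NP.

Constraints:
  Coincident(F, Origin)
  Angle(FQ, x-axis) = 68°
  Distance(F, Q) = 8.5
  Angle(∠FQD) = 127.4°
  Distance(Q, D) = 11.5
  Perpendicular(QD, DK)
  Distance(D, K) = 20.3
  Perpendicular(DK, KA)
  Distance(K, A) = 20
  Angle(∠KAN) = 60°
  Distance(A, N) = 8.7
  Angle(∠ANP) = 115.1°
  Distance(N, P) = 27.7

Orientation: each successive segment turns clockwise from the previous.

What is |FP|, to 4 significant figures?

29.81

F is at the origin; FQ runs at 68.0° with length 8.5, so Q = (3.184, 7.881). ∠FQD = 127.4° gives QD at 15.40° from the x-axis; with |QD| = 11.5, D = (14.27, 10.93). QD ⟂ DK, so DK runs at -74.60°; with |DK| = 20.3, K = (19.66, -8.636). The perpendicularity gives KA at right angles to DK, so KA runs at -164.6°; with |KA| = 20.0, A = (0.3801, -13.95). ∠KAN = 60.0° gives AN at 75.40° from the x-axis; with |AN| = 8.7, N = (2.573, -5.528). ∠ANP = 115.1° gives NP at 10.50° from the x-axis; with |NP| = 27.7, P = (29.81, -0.4803). Then |FP| = |P − F| = 29.81.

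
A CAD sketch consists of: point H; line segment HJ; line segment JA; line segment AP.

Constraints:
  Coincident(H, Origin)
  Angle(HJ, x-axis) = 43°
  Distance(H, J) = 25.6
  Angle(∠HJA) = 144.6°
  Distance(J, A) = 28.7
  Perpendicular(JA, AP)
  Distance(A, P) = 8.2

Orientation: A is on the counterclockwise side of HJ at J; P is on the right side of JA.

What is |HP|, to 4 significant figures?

54.66

∠HJA = 144.6°, so JA runs at 43.0° + (180° − 144.6°) = 78.40° from the x-axis; with |JA| = 28.7, A = J + 28.7·(cos 78.40°, sin 78.40°) = (24.49, 45.57). The perpendicularity gives AP at right angles to JA; with |AP| = 8.2 on the right of JA, P = A + 8.2·(0.9796, -0.2011) = (32.53, 43.92). Then |HP| = |P − H| = 54.66.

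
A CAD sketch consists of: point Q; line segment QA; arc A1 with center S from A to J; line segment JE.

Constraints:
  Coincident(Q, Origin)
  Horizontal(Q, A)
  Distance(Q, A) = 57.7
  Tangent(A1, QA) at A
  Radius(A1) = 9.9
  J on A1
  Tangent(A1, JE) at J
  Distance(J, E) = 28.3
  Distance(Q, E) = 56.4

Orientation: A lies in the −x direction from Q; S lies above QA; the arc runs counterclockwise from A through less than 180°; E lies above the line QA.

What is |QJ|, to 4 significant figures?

48.64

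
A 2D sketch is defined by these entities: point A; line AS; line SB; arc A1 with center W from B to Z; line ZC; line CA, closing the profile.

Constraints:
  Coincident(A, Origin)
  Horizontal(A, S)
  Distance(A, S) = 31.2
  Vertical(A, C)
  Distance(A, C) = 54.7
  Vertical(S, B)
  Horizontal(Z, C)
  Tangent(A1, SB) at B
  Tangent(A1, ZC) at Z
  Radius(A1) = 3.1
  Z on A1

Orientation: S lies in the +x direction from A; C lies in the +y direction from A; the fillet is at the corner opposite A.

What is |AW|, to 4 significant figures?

58.76

A is at the origin; AS is horizontal with |AS| = 31.2 and S on the +x side, so S = (31.20, 0.000). AC is vertical with |AC| = 54.7 and C on the +y side, so C = (0.000, 54.70). The virtual corner opposite A is at (31.20, 54.70). The tangent condition forces WB to be normal to SB and the tangent condition forces WZ to be normal to ZC, with radius 3.1, so the center W sits 3.1 in from both sides at W = (28.10, 51.60). Then |AW| = |W − A| = 58.76.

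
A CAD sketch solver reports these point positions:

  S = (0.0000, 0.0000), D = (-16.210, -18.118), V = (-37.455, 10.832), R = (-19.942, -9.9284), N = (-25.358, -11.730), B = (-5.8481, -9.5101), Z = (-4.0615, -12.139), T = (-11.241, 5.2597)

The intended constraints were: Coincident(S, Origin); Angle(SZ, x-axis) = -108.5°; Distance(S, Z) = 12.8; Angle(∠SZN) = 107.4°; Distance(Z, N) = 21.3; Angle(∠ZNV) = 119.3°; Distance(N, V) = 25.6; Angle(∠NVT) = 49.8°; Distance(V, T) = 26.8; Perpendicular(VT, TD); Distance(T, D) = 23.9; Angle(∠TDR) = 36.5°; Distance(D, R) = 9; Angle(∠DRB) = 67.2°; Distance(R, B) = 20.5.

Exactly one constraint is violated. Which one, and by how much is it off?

Distance(R, B) = 20.5 — off by 6.40.

S = (0.00, 0.00) ✓; SZ at -108.5° ✓; |SZ| = 12.80 ✓; ∠SZN = 107.4° ✓; |ZN| = 21.30 ✓; ∠ZNV = 119.3° ✓; |NV| = 25.60 ✓; ∠NVT = 49.80° ✓; |VT| = 26.80 ✓; ∠(VT, TD) = 90.00° ✓; |TD| = 23.90 ✓; ∠TDR = 36.50° ✓; |DR| = 9.000 ✓; ∠DRB = 67.20° ✓; |RB| = 14.10 ✗.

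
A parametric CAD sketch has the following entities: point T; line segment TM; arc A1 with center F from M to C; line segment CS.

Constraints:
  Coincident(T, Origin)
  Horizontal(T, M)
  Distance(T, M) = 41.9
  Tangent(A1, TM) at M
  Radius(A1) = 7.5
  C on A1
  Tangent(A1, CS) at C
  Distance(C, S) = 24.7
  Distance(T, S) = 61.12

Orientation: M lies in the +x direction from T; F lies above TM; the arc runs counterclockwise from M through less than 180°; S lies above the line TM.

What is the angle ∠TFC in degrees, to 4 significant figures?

162.0°

Checks: T = (0.00, 0.00) ✓; |FC| = 7.500 ✓; ∠(FC, CS) = 90.00° ✓; |CS| = 24.70 ✓; |TS| = 61.12 ✓.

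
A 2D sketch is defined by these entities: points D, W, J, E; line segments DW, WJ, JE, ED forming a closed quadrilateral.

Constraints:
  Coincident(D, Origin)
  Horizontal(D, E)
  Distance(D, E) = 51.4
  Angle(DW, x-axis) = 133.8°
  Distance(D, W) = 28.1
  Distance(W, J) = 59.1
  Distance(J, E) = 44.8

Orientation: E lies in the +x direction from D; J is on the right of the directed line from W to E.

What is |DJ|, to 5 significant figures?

31.421

Checks: |WJ| = 59.10 ✓; |JE| = 44.80 ✓.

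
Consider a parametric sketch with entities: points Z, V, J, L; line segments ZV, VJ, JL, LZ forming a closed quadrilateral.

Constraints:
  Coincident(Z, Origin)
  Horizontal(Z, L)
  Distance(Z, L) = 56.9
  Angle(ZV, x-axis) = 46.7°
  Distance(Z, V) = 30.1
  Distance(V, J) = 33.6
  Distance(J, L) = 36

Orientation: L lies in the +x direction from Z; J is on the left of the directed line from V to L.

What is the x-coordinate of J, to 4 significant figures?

51.34

Z is at the origin; ZL is horizontal with |ZL| = 56.9 and L in +x, so L = (56.9, 0). ZV runs at 46.7° with |ZV| = 30.1, so V = (20.64, 21.91). J is determined by |VJ| = 33.6 and |JL| = 36.0 together: it lies at the intersection of circle(V, 33.6) and circle(L, 36.0). With |VL| = 42.36, the foot of the radical line on VL is 19.21 from V and the perpendicular offset is √(33.6² − 19.21²) = 27.57. Taking the left-of-VL solution: J = (51.34, 35.57).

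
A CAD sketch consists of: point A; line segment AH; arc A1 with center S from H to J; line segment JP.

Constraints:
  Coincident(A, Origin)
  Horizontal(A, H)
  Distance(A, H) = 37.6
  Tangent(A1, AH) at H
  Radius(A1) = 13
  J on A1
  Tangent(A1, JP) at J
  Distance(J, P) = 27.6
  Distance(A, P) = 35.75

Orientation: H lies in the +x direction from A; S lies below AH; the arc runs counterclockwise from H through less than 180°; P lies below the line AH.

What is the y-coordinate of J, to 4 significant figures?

-7.620

Checks: |SJ| = 13.00 ✓; ∠(SJ, JP) = 90.00° ✓; |JP| = 27.60 ✓; |AP| = 35.75 ✓.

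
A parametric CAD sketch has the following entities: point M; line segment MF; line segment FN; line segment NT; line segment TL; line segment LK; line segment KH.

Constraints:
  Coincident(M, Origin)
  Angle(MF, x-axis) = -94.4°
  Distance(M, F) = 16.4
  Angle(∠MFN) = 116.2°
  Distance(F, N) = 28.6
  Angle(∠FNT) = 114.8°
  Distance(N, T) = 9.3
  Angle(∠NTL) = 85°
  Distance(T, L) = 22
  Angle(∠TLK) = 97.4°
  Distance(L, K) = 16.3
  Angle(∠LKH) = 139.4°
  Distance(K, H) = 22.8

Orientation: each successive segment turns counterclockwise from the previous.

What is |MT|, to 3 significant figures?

40.2

M is at the origin; MF runs at -94.4° with length 16.4, so F = (-1.26, -16.4). ∠MFN = 116.2° gives FN at -30.6° from the x-axis; with |FN| = 28.6, N = (23.4, -30.9). ∠FNT = 114.8° gives NT at 34.6° from the x-axis; with |NT| = 9.3, T = (31.0, -25.6). Then |MT| = |T − M| = 40.2.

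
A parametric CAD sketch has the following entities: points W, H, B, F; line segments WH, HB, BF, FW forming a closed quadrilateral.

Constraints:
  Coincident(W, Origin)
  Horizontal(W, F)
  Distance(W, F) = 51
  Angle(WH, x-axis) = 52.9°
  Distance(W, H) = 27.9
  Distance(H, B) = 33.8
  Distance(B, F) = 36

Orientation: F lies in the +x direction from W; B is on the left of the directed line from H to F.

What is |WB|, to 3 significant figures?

59.7

W is at the origin; W and F share the same y with |WF| = 51.0 and F in +x, so F = (51.0, 0). WH runs at 52.9° with |WH| = 27.9, so H = (16.8, 22.3). B is determined by |HB| = 33.8 and |BF| = 36.0 together: it lies at the intersection of circle(H, 33.8) and circle(F, 36.0). With |HF| = 40.8, the foot of the radical line on HF is 18.5 from H and the perpendicular offset is √(33.8² − 18.5²) = 28.3. Taking the left-of-HF solution: B = (47.8, 35.9).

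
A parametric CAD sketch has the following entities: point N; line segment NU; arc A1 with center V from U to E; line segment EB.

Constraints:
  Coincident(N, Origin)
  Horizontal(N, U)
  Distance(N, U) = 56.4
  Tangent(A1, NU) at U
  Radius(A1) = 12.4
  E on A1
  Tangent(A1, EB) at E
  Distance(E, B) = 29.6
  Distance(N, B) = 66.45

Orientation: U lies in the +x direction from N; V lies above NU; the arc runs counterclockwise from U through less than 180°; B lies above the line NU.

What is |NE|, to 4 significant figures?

69.40

N is at the origin; NU is horizontal with |NU| = 56.4 and U on the +x side, so U = (56.40, 0.000). Since A1 is tangent to NU there, VU ⟂ NU, so V = U + (0, 12.4) = (56.40, 12.40). Since VE ⟂ EB (tangency), |VB| = √(12.4² + 29.6²) = 32.09 regardless of where E sits on A1. So B lies on both circle(N, 66.45) and circle(V, 32.09); the above-NU intersection is B = (49.94, 43.84). E is the foot of the tangent from B: E = (66.64, 19.40).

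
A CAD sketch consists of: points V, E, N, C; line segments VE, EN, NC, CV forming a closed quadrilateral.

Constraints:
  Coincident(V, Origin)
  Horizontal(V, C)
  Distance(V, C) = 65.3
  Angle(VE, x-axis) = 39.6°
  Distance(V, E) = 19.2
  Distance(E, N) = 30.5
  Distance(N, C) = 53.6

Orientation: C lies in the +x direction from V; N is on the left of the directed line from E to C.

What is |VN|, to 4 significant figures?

48.76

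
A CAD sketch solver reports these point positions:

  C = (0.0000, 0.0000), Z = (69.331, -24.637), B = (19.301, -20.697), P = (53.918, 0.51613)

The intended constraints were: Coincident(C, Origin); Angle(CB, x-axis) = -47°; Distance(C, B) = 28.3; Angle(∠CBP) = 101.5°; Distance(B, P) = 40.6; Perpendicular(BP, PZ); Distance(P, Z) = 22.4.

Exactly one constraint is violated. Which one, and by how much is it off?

Distance(P, Z) = 22.4 — off by 7.10.

C = (0.00, 0.00) ✓; CB at -47.00° ✓; |CB| = 28.30 ✓; ∠CBP = 101.5° ✓; |BP| = 40.60 ✓; ∠(BP, PZ) = 90.00° ✓; |PZ| = 29.50 ✗.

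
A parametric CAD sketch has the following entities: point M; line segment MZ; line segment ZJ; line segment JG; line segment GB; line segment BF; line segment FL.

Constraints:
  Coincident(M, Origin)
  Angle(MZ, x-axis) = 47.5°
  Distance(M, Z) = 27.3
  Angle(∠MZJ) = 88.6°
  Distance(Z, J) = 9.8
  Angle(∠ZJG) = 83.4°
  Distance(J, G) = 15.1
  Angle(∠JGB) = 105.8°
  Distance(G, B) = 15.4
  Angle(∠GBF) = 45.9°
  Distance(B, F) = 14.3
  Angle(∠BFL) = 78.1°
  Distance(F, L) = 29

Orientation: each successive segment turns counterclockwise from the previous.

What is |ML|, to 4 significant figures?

20.23

M is at the origin; MZ runs at 47.5° with length 27.3, so Z = (18.44, 20.13). ∠MZJ = 88.6° gives ZJ at 138.9° from the x-axis; with |ZJ| = 9.8, J = (11.06, 26.57). ∠ZJG = 83.4° gives JG at -124.5° from the x-axis; with |JG| = 15.1, G = (2.506, 14.13). ∠JGB = 105.8° gives GB at -50.30° from the x-axis; with |GB| = 15.4, B = (12.34, 2.277). ∠GBF = 45.9° gives BF at 83.80° from the x-axis; with |BF| = 14.3, F = (13.89, 16.49). ∠BFL = 78.1° gives FL at -174.3° from the x-axis; with |FL| = 29.0, L = (-14.97, 13.61). Then |ML| = |L − M| = 20.23.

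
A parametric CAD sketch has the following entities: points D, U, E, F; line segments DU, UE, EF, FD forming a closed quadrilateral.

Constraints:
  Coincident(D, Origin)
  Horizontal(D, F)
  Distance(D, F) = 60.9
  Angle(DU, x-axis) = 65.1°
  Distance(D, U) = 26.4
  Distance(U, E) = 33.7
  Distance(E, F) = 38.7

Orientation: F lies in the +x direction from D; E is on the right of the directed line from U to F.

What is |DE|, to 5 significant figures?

24.182

D is at the origin; DF is horizontal with |DF| = 60.9 and F in +x, so F = (60.9, 0). DU runs at 65.1° with |DU| = 26.4, so U = (11.115, 23.946). E is determined by |UE| = 33.7 and |EF| = 38.7 together: it lies at the intersection of circle(U, 33.7) and circle(F, 38.7). With |UF| = 55.244, the foot of the radical line on UF is 24.346 from U and the perpendicular offset is √(33.7² − 24.346²) = 23.302. Taking the right-of-UF solution: E = (22.955, -7.6059).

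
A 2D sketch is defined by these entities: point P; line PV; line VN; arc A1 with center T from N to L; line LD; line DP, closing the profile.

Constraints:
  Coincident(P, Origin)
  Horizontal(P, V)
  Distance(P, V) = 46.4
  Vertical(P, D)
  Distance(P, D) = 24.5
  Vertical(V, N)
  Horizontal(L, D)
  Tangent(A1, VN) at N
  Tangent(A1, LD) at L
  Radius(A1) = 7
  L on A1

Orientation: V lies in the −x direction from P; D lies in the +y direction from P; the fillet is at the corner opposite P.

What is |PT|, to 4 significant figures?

43.11

P is at the origin; PV is horizontal with |PV| = 46.4 and V on the −x side, so V = (-46.40, 0.000). P and D share the same x with |PD| = 24.5 and D on the +y side, so D = (0.000, 24.50). The virtual corner opposite P is at (-46.40, 24.50). A1 meets VN tangentially, so TN is at right angles to VN and the tangent condition forces TL to be normal to LD, with radius 7.0, so the center T sits 7.0 in from both sides at T = (-39.40, 17.50). Then |PT| = |T − P| = 43.11.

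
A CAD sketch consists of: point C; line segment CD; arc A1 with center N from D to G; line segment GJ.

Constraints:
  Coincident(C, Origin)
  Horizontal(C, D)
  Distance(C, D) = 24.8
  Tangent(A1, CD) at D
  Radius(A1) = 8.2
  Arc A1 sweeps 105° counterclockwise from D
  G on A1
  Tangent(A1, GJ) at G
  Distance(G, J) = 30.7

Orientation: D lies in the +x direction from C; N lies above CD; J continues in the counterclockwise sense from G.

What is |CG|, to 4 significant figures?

34.31

C is at the origin; C and D share the same y with |CD| = 24.8 and D on the +x side, so D = (24.80, 0.000). The tangent condition forces ND to be normal to CD, so N = D + (0, 8.2) = (24.80, 8.200). On A1, D sits at bearing -90° from N; a 105° counterclockwise sweep puts G at bearing 15°, so G = N + 8.2·(cos 15°, sin 15°) = (32.72, 10.32). Then |CG| = |G − C| = 34.31.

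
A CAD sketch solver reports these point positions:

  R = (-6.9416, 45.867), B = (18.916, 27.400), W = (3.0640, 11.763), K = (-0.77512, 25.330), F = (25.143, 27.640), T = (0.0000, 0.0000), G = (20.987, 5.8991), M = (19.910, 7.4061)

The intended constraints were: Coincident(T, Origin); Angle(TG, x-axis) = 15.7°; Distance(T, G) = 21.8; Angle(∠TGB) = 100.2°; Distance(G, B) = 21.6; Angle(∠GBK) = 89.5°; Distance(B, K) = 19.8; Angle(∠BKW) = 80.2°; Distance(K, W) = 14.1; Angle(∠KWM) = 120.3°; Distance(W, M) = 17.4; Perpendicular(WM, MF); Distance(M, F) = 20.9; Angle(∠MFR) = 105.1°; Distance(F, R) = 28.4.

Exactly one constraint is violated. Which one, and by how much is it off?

Distance(F, R) = 28.4 — off by 8.50.

T = (0.00, 0.00) ✓; TG at 15.70° ✓; |TG| = 21.80 ✓; ∠TGB = 100.2° ✓; |GB| = 21.60 ✓; ∠GBK = 89.50° ✓; |BK| = 19.80 ✓; ∠BKW = 80.20° ✓; |KW| = 14.10 ✓; ∠KWM = 120.3° ✓; |WM| = 17.40 ✓; ∠(WM, MF) = 90.00° ✓; |MF| = 20.90 ✓; ∠MFR = 105.1° ✓; |FR| = 36.90 ✗.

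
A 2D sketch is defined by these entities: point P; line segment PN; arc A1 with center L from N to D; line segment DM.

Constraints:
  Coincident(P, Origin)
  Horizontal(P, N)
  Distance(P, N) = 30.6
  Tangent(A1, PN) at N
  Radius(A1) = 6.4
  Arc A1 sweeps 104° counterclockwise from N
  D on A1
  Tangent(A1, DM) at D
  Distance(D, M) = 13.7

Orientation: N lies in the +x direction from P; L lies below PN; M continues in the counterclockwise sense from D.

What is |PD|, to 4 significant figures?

25.65

The tangent condition forces LN to be normal to PN, so L = N + (0, -6.4) = (30.60, -6.400). On A1, N sits at bearing 90° from L; a 104° counterclockwise sweep puts D at bearing 194°, so D = L + 6.4·(cos 194°, sin 194°) = (24.39, -7.948). Then |PD| = |D − P| = 25.65.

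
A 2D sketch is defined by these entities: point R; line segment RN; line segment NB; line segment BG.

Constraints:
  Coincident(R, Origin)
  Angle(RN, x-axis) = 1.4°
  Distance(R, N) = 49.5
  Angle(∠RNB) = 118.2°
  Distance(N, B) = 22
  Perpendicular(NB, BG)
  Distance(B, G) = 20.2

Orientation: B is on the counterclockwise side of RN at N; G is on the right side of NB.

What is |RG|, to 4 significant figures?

78.32

R is at the origin; RN runs at 1.4° with length 49.5, so N = 49.5·(cos 1.4°, sin 1.4°) = (49.49, 1.209). ∠RNB = 118.2°, so NB runs at 1.4° + (180° − 118.2°) = 63.20° from the x-axis; with |NB| = 22.0, B = N + 22.0·(cos 63.20°, sin 63.20°) = (59.40, 20.85). NB is perpendicular to BG; with |BG| = 20.2 on the right of NB, G = B + 20.2·(0.8926, -0.4509) = (77.43, 11.74). Then |RG| = |G − R| = 78.32.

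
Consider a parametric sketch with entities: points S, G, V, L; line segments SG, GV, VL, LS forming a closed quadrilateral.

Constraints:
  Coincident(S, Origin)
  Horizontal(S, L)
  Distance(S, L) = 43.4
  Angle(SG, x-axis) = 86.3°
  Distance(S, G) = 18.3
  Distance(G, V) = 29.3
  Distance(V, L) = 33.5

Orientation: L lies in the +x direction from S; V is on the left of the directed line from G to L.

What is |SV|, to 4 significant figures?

40.97

S is at the origin; S and L share the same y with |SL| = 43.4 and L in +x, so L = (43.4, 0). SG runs at 86.3° with |SG| = 18.3, so G = (1.181, 18.26). V is determined by |GV| = 29.3 and |VL| = 33.5 together: it lies at the intersection of circle(G, 29.3) and circle(L, 33.5). With |GL| = 46.00, the foot of the radical line on GL is 20.13 from G and the perpendicular offset is √(29.3² − 20.13²) = 21.29. Taking the left-of-GL solution: V = (28.11, 29.81).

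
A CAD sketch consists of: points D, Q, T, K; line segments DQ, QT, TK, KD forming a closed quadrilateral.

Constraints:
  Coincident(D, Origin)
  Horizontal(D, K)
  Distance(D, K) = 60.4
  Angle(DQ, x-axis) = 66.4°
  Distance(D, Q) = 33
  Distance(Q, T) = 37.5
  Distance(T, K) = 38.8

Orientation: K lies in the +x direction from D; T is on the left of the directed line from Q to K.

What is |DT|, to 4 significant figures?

62.45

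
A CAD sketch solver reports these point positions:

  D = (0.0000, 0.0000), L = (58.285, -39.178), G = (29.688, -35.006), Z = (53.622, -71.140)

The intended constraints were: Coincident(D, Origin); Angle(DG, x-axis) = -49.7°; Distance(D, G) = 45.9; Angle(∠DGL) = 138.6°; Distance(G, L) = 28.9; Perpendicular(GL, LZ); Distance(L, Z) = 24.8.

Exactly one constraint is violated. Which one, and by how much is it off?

Distance(L, Z) = 24.8 — off by 7.50.

D = (0.00, 0.00) ✓; DG at -49.70° ✓; |DG| = 45.90 ✓; ∠DGL = 138.6° ✓; |GL| = 28.90 ✓; ∠(GL, LZ) = 90.00° ✓; |LZ| = 32.30 ✗.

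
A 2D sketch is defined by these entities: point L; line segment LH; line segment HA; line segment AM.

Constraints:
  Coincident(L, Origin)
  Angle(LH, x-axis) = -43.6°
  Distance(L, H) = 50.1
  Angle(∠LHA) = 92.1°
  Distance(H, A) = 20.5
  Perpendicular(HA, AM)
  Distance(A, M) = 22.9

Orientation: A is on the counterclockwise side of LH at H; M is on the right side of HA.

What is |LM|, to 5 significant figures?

76.308

L is at the origin; LH runs at -43.6° with length 50.1, so H = 50.1·(cos -43.6°, sin -43.6°) = (36.281, -34.550). ∠LHA = 92.1°, so HA runs at -43.6° + (180° − 92.1°) = 44.300° from the x-axis; with |HA| = 20.5, A = H + 20.5·(cos 44.300°, sin 44.300°) = (50.953, -20.232). The perpendicularity gives AM at right angles to HA; with |AM| = 22.9 on the right of HA, M = A + 22.9·(0.69842, -0.71569) = (66.946, -36.622). Then |LM| = |M − L| = 76.308.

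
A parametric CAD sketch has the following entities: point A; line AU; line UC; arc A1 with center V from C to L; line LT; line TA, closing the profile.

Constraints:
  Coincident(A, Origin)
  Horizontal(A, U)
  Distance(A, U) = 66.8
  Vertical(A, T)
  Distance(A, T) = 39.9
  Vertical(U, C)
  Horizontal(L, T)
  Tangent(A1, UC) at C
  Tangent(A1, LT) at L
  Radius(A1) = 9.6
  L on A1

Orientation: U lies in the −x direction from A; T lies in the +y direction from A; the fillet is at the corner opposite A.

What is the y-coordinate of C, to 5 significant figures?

30.300

The virtual corner opposite A is at (-66.800, 39.900). A1 meets UC tangentially, so VC is at right angles to UC and since A1 is tangent to LT there, VL ⟂ LT, with radius 9.6, so the center V sits 9.6 in from both sides at V = (-57.200, 30.300). That places the tangent points at C = (-66.800, 30.300) on UC and L = (-57.200, 39.900) on LT. So C.y = 30.300.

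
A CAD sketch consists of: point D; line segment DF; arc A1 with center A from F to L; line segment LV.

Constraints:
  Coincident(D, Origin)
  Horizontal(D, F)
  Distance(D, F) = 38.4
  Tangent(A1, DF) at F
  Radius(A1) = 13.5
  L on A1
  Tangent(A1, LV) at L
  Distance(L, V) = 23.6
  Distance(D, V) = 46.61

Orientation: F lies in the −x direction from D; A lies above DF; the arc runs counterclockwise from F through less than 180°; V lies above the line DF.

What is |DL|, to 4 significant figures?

28.89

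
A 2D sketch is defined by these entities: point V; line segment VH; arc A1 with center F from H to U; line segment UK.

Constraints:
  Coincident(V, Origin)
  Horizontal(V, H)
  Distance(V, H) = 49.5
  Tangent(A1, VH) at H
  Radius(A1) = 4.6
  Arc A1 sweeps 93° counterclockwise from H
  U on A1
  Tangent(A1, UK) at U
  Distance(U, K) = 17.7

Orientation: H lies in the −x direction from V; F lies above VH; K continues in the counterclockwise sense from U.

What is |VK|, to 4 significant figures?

51.06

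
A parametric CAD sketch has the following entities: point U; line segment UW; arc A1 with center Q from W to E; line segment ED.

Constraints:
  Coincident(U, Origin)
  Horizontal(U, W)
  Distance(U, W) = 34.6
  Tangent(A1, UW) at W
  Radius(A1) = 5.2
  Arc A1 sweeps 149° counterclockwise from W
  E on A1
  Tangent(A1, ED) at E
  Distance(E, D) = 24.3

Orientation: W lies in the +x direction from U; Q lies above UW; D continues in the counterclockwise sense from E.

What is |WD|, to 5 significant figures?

28.655

On A1, W sits at bearing -90° from Q; a 149° counterclockwise sweep puts E at bearing 59°, so E = Q + 5.2·(cos 59°, sin 59°) = (37.278, 9.6573). A1 meets ED tangentially, so QE is at right angles to ED, so ED runs along (−sin 59°, cos 59°); with |ED| = 24.3, D = (16.449, 22.173). Then |WD| = |D − W| = 28.655.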